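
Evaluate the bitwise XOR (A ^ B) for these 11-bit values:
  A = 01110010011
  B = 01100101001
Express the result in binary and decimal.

Apply ^ to each column (1 where bits differ):
  01110010011
^ 01100101001
-------------
  00010111010

Answer: 00010111010 (186)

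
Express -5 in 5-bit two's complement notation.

1. Binary of +5:  00101
2. Invert bits:     11010
3. Add 1:           11011

Answer: 11011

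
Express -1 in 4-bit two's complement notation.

1. Binary of +1:  0001
2. Invert bits:     1110
3. Add 1:           1111

Answer: 1111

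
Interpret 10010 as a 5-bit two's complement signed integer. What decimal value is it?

MSB is 1, so the value is negative. Find the magnitude:
1. Invert bits:  01101
2. Add 1:        01110  = 14
3. Apply sign:   -14

Answer: -14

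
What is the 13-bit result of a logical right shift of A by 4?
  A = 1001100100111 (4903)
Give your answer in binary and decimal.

Logical shift right by 4: drop the bottom 4 bit(s), prepend 4 zero(s) on the left.
  1001100100111  ->  keep [100110010], discard [0111], prepend 0000
= 0000100110010

Answer: 0000100110010 (306)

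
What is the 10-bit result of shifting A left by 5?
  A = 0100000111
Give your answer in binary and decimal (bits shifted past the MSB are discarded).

Shift left by 5: drop the top 5 bit(s), append 5 zero(s) on the right.
  0100000111  ->  discard [01000], keep [00111], append 00000
= 0011100000

Answer: 0011100000 (224)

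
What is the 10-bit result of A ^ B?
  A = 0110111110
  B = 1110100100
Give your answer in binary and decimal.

Apply ^ to each column (1 where bits differ):
  0110111110
^ 1110100100
------------
  1000011010

Answer: 1000011010 (538)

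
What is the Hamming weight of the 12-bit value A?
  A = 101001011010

101001011010
1-bits at positions (from bit 0 = LSB): 1, 3, 4, 6, 9, 11
Count = 6

Answer: 6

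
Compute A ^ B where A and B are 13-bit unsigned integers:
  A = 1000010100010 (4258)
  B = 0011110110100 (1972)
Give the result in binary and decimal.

Apply ^ to each column (1 where bits differ):
  1000010100010
^ 0011110110100
---------------
  1011100010110

Answer: 1011100010110 (5910)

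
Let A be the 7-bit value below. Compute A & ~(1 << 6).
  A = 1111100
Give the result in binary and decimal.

Mask = ~(1 << 6) = 0111111
Bit 6 of A is 1, so AND-ing with the mask clears it to 0.
  1111100
& 0111111
---------
  0111100

Answer: 0111100 (60)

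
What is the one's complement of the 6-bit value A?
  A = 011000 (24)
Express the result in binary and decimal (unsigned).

Flip each bit (0->1, 1->0):
  011000
  100111

Answer: 100111 (39)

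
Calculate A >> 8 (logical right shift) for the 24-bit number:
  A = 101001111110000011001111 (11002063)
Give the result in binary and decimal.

Logical shift right by 8: drop the bottom 8 bit(s), prepend 8 zero(s) on the left.
  101001111110000011001111  ->  keep [1010011111100000], discard [11001111], prepend 00000000
= 000000001010011111100000

Answer: 000000001010011111100000 (42976)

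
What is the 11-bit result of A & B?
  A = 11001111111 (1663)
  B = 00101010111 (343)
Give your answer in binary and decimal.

Apply & to each column (1 only where both bits are 1):
  11001111111
& 00101010111
-------------
  00001010111

Answer: 00001010111 (87)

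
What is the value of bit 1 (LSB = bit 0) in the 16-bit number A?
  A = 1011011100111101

Bit 1 is the 2nd from the right.
  1011011100111101
                ^
That bit is 0.

Answer: 0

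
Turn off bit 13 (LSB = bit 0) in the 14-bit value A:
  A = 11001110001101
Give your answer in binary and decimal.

Mask = ~(1 << 13) = 01111111111111
Bit 13 of A is 1, so AND-ing with the mask clears it to 0.
  11001110001101
& 01111111111111
----------------
  01001110001101

Answer: 01001110001101 (5005)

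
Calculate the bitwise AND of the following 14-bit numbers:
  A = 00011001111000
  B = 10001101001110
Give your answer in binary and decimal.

Apply & to each column (1 only where both bits are 1):
  00011001111000
& 10001101001110
----------------
  00001001001000

Answer: 00001001001000 (584)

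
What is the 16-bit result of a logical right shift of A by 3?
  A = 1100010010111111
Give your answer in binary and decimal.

Logical shift right by 3: drop the bottom 3 bit(s), prepend 3 zero(s) on the left.
  1100010010111111  ->  keep [1100010010111], discard [111], prepend 000
= 0001100010010111

Answer: 0001100010010111 (6295)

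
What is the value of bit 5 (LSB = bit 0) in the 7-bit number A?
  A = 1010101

Bit 5 is the 6th from the right.
  1010101
   ^
That bit is 0.

Answer: 0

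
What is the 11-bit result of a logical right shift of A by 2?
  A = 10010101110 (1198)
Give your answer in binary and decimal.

Logical shift right by 2: drop the bottom 2 bit(s), prepend 2 zero(s) on the left.
  10010101110  ->  keep [100101011], discard [10], prepend 00
= 00100101011

Answer: 00100101011 (299)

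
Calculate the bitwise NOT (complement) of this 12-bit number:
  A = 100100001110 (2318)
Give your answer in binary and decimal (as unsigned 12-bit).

Flip each bit (0->1, 1->0):
  100100001110
  011011110001

Answer: 011011110001 (1777)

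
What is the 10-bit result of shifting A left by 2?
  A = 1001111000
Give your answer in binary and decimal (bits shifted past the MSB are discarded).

Shift left by 2: drop the top 2 bit(s), append 2 zero(s) on the right.
  1001111000  ->  discard [10], keep [01111000], append 00
= 0111100000

Answer: 0111100000 (480)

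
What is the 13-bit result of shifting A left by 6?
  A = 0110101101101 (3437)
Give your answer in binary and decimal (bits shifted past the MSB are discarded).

Shift left by 6: drop the top 6 bit(s), append 6 zero(s) on the right.
  0110101101101  ->  discard [011010], keep [1101101], append 000000
= 1101101000000

Answer: 1101101000000 (6976)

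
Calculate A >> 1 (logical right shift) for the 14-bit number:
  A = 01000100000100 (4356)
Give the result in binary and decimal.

Logical shift right by 1: drop the bottom 1 bit(s), prepend 1 zero(s) on the left.
  01000100000100  ->  keep [0100010000010], discard [0], prepend 0
= 00100010000010

Answer: 00100010000010 (2178)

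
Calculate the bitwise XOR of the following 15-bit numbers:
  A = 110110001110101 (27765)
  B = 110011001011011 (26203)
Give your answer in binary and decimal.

Apply ^ to each column (1 where bits differ):
  110110001110101
^ 110011001011011
-----------------
  000101000101110

Answer: 000101000101110 (2606)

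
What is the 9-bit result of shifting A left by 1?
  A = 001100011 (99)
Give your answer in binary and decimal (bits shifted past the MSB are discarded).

Shift left by 1: drop the top 1 bit(s), append 1 zero(s) on the right.
  001100011  ->  discard [0], keep [01100011], append 0
= 011000110

Answer: 011000110 (198)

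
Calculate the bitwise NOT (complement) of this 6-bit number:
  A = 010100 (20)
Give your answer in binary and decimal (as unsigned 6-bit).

Flip each bit (0->1, 1->0):
  010100
  101011

Answer: 101011 (43)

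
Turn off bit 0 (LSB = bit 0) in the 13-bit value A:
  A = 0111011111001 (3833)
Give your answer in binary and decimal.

Mask = ~(1 << 0) = 1111111111110
Bit 0 of A is 1, so AND-ing with the mask clears it to 0.
  0111011111001
& 1111111111110
---------------
  0111011111000

Answer: 0111011111000 (3832)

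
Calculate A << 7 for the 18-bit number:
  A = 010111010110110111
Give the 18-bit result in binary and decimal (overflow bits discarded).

Shift left by 7: drop the top 7 bit(s), append 7 zero(s) on the right.
  010111010110110111  ->  discard [0101110], keep [10110110111], append 0000000
= 101101101110000000

Answer: 101101101110000000 (187264)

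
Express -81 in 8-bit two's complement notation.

1. Binary of +81:  01010001
2. Invert bits:     10101110
3. Add 1:           10101111

Answer: 10101111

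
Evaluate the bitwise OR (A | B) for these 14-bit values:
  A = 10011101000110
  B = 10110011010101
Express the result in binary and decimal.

Apply | to each column (1 where either bit is 1):
  10011101000110
| 10110011010101
----------------
  10111111010111

Answer: 10111111010111 (12247)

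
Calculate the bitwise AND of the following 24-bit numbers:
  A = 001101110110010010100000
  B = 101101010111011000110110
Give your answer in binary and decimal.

Apply & to each column (1 only where both bits are 1):
  001101110110010010100000
& 101101010111011000110110
--------------------------
  001101010110010000100000

Answer: 001101010110010000100000 (3499040)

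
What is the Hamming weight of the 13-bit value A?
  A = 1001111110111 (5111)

1001111110111
1-bits at positions (from bit 0 = LSB): 0, 1, 2, 4, 5, 6, 7, 8, 9, 12
Count = 10

Answer: 10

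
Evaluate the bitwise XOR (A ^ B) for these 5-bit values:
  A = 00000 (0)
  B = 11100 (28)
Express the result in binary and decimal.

Apply ^ to each column (1 where bits differ):
  00000
^ 11100
-------
  11100

Answer: 11100 (28)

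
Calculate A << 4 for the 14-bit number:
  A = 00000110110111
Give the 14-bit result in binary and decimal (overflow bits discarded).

Shift left by 4: drop the top 4 bit(s), append 4 zero(s) on the right.
  00000110110111  ->  discard [0000], keep [0110110111], append 0000
= 01101101110000

Answer: 01101101110000 (7024)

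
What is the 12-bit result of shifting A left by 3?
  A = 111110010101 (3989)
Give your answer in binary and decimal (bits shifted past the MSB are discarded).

Shift left by 3: drop the top 3 bit(s), append 3 zero(s) on the right.
  111110010101  ->  discard [111], keep [110010101], append 000
= 110010101000

Answer: 110010101000 (3240)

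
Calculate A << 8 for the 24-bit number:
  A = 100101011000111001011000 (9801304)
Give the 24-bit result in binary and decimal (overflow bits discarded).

Shift left by 8: drop the top 8 bit(s), append 8 zero(s) on the right.
  100101011000111001011000  ->  discard [10010101], keep [1000111001011000], append 00000000
= 100011100101100000000000

Answer: 100011100101100000000000 (9328640)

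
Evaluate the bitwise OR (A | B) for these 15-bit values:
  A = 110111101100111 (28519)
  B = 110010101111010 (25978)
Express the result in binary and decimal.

Apply | to each column (1 where either bit is 1):
  110111101100111
| 110010101111010
-----------------
  110111101111111

Answer: 110111101111111 (28543)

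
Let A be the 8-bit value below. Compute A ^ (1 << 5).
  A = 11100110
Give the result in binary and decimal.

Mask = 1 << 5 = 00100000
Bit 5 of A is 1; XOR with the mask flips it to 0.
  11100110
^ 00100000
----------
  11000110

Answer: 11000110 (198)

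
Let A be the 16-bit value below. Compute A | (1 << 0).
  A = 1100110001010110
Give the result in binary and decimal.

Mask = 1 << 0 = 0000000000000001
Bit 0 of A is 0, so OR-ing with the mask flips it to 1.
  1100110001010110
| 0000000000000001
------------------
  1100110001010111

Answer: 1100110001010111 (52311)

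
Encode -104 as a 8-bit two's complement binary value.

1. Binary of +104:  01101000
2. Invert bits:     10010111
3. Add 1:           10011000

Answer: 10011000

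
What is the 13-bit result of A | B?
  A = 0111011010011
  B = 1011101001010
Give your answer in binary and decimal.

Apply | to each column (1 where either bit is 1):
  0111011010011
| 1011101001010
---------------
  1111111011011

Answer: 1111111011011 (8155)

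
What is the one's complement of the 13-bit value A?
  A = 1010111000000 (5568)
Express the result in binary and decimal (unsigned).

Flip each bit (0->1, 1->0):
  1010111000000
  0101000111111

Answer: 0101000111111 (2623)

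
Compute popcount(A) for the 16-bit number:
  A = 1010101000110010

1010101000110010
1-bits at positions (from bit 0 = LSB): 1, 4, 5, 9, 11, 13, 15
Count = 7

Answer: 7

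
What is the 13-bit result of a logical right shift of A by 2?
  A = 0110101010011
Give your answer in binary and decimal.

Logical shift right by 2: drop the bottom 2 bit(s), prepend 2 zero(s) on the left.
  0110101010011  ->  keep [01101010100], discard [11], prepend 00
= 0001101010100

Answer: 0001101010100 (852)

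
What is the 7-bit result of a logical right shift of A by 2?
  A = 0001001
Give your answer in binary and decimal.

Logical shift right by 2: drop the bottom 2 bit(s), prepend 2 zero(s) on the left.
  0001001  ->  keep [00010], discard [01], prepend 00
= 0000010

Answer: 0000010 (2)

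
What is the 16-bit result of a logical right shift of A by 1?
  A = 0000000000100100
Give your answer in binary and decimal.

Logical shift right by 1: drop the bottom 1 bit(s), prepend 1 zero(s) on the left.
  0000000000100100  ->  keep [000000000010010], discard [0], prepend 0
= 0000000000010010

Answer: 0000000000010010 (18)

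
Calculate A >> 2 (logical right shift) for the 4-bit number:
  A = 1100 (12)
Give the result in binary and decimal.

Logical shift right by 2: drop the bottom 2 bit(s), prepend 2 zero(s) on the left.
  1100  ->  keep [11], discard [00], prepend 00
= 0011

Answer: 0011 (3)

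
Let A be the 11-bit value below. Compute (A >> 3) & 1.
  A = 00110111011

Bit 3 is the 4th from the right.
  00110111011
         ^
That bit is 1.

Answer: 1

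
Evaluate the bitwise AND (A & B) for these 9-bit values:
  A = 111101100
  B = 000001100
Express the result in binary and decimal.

Apply & to each column (1 only where both bits are 1):
  111101100
& 000001100
-----------
  000001100

Answer: 000001100 (12)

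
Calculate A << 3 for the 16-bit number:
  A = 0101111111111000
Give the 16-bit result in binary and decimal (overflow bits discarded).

Shift left by 3: drop the top 3 bit(s), append 3 zero(s) on the right.
  0101111111111000  ->  discard [010], keep [1111111111000], append 000
= 1111111111000000

Answer: 1111111111000000 (65472)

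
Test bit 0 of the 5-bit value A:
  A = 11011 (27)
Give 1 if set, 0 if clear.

Bit 0 is the 1st from the right.
  11011
      ^
That bit is 1.

Answer: 1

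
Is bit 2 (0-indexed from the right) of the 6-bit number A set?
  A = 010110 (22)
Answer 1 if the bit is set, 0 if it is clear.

Bit 2 is the 3rd from the right.
  010110
     ^
That bit is 1.

Answer: 1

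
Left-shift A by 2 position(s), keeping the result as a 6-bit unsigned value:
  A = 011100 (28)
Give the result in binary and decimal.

Shift left by 2: drop the top 2 bit(s), append 2 zero(s) on the right.
  011100  ->  discard [01], keep [1100], append 00
= 110000

Answer: 110000 (48)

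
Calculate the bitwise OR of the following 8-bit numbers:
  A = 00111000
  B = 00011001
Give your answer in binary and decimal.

Apply | to each column (1 where either bit is 1):
  00111000
| 00011001
----------
  00111001

Answer: 00111001 (57)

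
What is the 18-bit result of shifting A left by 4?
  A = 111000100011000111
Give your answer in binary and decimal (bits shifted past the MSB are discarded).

Shift left by 4: drop the top 4 bit(s), append 4 zero(s) on the right.
  111000100011000111  ->  discard [1110], keep [00100011000111], append 0000
= 001000110001110000

Answer: 001000110001110000 (35952)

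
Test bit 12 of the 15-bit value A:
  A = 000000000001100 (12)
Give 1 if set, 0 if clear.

Bit 12 is the 13th from the right.
  000000000001100
    ^
That bit is 0.

Answer: 0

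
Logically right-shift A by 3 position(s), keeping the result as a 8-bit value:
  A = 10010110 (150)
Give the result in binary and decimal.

Logical shift right by 3: drop the bottom 3 bit(s), prepend 3 zero(s) on the left.
  10010110  ->  keep [10010], discard [110], prepend 000
= 00010010

Answer: 00010010 (18)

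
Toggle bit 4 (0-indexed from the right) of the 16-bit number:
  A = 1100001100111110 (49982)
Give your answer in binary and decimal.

Mask = 1 << 4 = 0000000000010000
Bit 4 of A is 1; XOR with the mask flips it to 0.
  1100001100111110
^ 0000000000010000
------------------
  1100001100101110

Answer: 1100001100101110 (49966)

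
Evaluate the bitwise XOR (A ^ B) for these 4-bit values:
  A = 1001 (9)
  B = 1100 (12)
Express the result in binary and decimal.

Apply ^ to each column (1 where bits differ):
  1001
^ 1100
------
  0101

Answer: 0101 (5)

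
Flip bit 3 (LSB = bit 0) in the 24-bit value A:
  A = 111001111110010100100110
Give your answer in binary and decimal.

Mask = 1 << 3 = 000000000000000000001000
Bit 3 of A is 0; XOR with the mask flips it to 1.
  111001111110010100100110
^ 000000000000000000001000
--------------------------
  111001111110010100101110

Answer: 111001111110010100101110 (15197486)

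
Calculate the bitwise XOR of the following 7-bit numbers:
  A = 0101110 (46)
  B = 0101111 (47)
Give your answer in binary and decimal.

Apply ^ to each column (1 where bits differ):
  0101110
^ 0101111
---------
  0000001

Answer: 0000001 (1)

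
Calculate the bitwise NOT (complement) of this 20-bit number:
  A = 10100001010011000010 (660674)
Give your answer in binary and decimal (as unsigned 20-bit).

Flip each bit (0->1, 1->0):
  10100001010011000010
  01011110101100111101

Answer: 01011110101100111101 (387901)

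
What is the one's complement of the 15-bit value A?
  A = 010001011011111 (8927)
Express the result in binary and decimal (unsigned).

Flip each bit (0->1, 1->0):
  010001011011111
  101110100100000

Answer: 101110100100000 (23840)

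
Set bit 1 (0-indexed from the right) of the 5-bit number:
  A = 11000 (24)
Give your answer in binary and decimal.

Mask = 1 << 1 = 00010
Bit 1 of A is 0, so OR-ing with the mask flips it to 1.
  11000
| 00010
-------
  11010

Answer: 11010 (26)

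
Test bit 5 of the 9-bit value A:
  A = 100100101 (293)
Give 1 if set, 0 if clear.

Bit 5 is the 6th from the right.
  100100101
     ^
That bit is 1.

Answer: 1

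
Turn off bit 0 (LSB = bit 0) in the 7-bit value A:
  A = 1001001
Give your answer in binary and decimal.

Mask = ~(1 << 0) = 1111110
Bit 0 of A is 1, so AND-ing with the mask clears it to 0.
  1001001
& 1111110
---------
  1001000

Answer: 1001000 (72)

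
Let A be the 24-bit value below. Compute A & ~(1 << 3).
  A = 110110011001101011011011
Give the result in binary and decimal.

Mask = ~(1 << 3) = 111111111111111111110111
Bit 3 of A is 1, so AND-ing with the mask clears it to 0.
  110110011001101011011011
& 111111111111111111110111
--------------------------
  110110011001101011010011

Answer: 110110011001101011010011 (14260947)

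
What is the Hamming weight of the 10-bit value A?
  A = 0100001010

0100001010
1-bits at positions (from bit 0 = LSB): 1, 3, 8
Count = 3

Answer: 3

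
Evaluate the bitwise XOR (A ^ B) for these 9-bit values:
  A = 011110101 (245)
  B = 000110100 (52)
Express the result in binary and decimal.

Apply ^ to each column (1 where bits differ):
  011110101
^ 000110100
-----------
  011000001

Answer: 011000001 (193)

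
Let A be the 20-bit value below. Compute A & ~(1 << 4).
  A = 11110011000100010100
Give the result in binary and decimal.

Mask = ~(1 << 4) = 11111111111111101111
Bit 4 of A is 1, so AND-ing with the mask clears it to 0.
  11110011000100010100
& 11111111111111101111
----------------------
  11110011000100000100

Answer: 11110011000100000100 (995588)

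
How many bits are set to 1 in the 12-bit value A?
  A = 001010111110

001010111110
1-bits at positions (from bit 0 = LSB): 1, 2, 3, 4, 5, 7, 9
Count = 7

Answer: 7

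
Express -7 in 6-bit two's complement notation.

1. Binary of +7:  000111
2. Invert bits:     111000
3. Add 1:           111001

Answer: 111001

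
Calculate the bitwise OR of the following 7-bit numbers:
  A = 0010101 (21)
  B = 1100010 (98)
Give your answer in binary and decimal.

Apply | to each column (1 where either bit is 1):
  0010101
| 1100010
---------
  1110111

Answer: 1110111 (119)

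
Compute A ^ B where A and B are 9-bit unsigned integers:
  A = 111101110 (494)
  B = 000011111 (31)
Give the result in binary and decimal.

Apply ^ to each column (1 where bits differ):
  111101110
^ 000011111
-----------
  111110001

Answer: 111110001 (497)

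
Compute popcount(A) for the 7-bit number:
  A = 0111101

0111101
1-bits at positions (from bit 0 = LSB): 0, 2, 3, 4, 5
Count = 5

Answer: 5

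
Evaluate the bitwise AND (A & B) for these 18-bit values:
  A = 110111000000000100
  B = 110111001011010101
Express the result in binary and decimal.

Apply & to each column (1 only where both bits are 1):
  110111000000000100
& 110111001011010101
--------------------
  110111000000000100

Answer: 110111000000000100 (225284)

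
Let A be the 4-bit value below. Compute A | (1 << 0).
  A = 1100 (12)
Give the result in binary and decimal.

Mask = 1 << 0 = 0001
Bit 0 of A is 0, so OR-ing with the mask flips it to 1.
  1100
| 0001
------
  1101

Answer: 1101 (13)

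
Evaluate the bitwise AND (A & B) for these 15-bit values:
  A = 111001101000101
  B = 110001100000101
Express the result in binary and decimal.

Apply & to each column (1 only where both bits are 1):
  111001101000101
& 110001100000101
-----------------
  110001100000101

Answer: 110001100000101 (25349)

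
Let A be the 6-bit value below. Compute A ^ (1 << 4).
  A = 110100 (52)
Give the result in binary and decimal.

Mask = 1 << 4 = 010000
Bit 4 of A is 1; XOR with the mask flips it to 0.
  110100
^ 010000
--------
  100100

Answer: 100100 (36)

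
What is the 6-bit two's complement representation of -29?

1. Binary of +29:  011101
2. Invert bits:     100010
3. Add 1:           100011

Answer: 100011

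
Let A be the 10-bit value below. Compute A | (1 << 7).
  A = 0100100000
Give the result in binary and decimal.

Mask = 1 << 7 = 0010000000
Bit 7 of A is 0, so OR-ing with the mask flips it to 1.
  0100100000
| 0010000000
------------
  0110100000

Answer: 0110100000 (416)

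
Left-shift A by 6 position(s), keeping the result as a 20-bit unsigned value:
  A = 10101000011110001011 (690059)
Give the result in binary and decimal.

Shift left by 6: drop the top 6 bit(s), append 6 zero(s) on the right.
  10101000011110001011  ->  discard [101010], keep [00011110001011], append 000000
= 00011110001011000000

Answer: 00011110001011000000 (123584)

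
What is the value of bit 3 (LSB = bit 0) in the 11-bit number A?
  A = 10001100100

Bit 3 is the 4th from the right.
  10001100100
         ^
That bit is 0.

Answer: 0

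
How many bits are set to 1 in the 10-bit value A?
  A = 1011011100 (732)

1011011100
1-bits at positions (from bit 0 = LSB): 2, 3, 4, 6, 7, 9
Count = 6

Answer: 6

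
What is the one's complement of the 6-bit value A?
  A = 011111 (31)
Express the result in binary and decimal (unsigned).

Flip each bit (0->1, 1->0):
  011111
  100000

Answer: 100000 (32)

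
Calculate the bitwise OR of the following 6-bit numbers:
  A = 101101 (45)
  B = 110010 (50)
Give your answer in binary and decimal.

Apply | to each column (1 where either bit is 1):
  101101
| 110010
--------
  111111

Answer: 111111 (63)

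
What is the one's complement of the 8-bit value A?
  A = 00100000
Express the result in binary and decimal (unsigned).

Flip each bit (0->1, 1->0):
  00100000
  11011111

Answer: 11011111 (223)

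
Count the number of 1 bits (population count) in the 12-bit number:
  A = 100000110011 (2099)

100000110011
1-bits at positions (from bit 0 = LSB): 0, 1, 4, 5, 11
Count = 5

Answer: 5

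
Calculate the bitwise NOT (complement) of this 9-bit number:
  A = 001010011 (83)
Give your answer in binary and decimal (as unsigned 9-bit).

Flip each bit (0->1, 1->0):
  001010011
  110101100

Answer: 110101100 (428)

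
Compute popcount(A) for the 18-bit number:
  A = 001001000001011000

001001000001011000
1-bits at positions (from bit 0 = LSB): 3, 4, 6, 12, 15
Count = 5

Answer: 5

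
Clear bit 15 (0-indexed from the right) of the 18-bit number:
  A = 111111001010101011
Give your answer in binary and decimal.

Mask = ~(1 << 15) = 110111111111111111
Bit 15 of A is 1, so AND-ing with the mask clears it to 0.
  111111001010101011
& 110111111111111111
--------------------
  110111001010101011

Answer: 110111001010101011 (225963)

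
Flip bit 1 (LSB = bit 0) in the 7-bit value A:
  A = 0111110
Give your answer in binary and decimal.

Mask = 1 << 1 = 0000010
Bit 1 of A is 1; XOR with the mask flips it to 0.
  0111110
^ 0000010
---------
  0111100

Answer: 0111100 (60)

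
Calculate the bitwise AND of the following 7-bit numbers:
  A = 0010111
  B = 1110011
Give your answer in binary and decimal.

Apply & to each column (1 only where both bits are 1):
  0010111
& 1110011
---------
  0010011

Answer: 0010011 (19)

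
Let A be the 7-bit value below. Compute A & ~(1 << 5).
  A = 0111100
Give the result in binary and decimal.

Mask = ~(1 << 5) = 1011111
Bit 5 of A is 1, so AND-ing with the mask clears it to 0.
  0111100
& 1011111
---------
  0011100

Answer: 0011100 (28)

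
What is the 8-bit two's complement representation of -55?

1. Binary of +55:  00110111
2. Invert bits:     11001000
3. Add 1:           11001001

Answer: 11001001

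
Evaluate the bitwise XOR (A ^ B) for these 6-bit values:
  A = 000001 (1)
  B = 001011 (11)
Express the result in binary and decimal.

Apply ^ to each column (1 where bits differ):
  000001
^ 001011
--------
  001010

Answer: 001010 (10)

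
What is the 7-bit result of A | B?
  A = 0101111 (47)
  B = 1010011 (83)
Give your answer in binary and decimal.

Apply | to each column (1 where either bit is 1):
  0101111
| 1010011
---------
  1111111

Answer: 1111111 (127)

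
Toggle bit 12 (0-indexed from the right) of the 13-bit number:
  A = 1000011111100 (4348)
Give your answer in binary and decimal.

Mask = 1 << 12 = 1000000000000
Bit 12 of A is 1; XOR with the mask flips it to 0.
  1000011111100
^ 1000000000000
---------------
  0000011111100

Answer: 0000011111100 (252)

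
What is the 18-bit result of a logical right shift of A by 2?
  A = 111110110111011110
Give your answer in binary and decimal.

Logical shift right by 2: drop the bottom 2 bit(s), prepend 2 zero(s) on the left.
  111110110111011110  ->  keep [1111101101110111], discard [10], prepend 00
= 001111101101110111

Answer: 001111101101110111 (64375)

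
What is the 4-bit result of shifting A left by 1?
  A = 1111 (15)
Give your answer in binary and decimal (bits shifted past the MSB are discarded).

Shift left by 1: drop the top 1 bit(s), append 1 zero(s) on the right.
  1111  ->  discard [1], keep [111], append 0
= 1110

Answer: 1110 (14)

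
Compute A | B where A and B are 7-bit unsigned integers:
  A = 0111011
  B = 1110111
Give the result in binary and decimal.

Apply | to each column (1 where either bit is 1):
  0111011
| 1110111
---------
  1111111

Answer: 1111111 (127)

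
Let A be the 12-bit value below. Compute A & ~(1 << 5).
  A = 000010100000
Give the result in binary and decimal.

Mask = ~(1 << 5) = 111111011111
Bit 5 of A is 1, so AND-ing with the mask clears it to 0.
  000010100000
& 111111011111
--------------
  000010000000

Answer: 000010000000 (128)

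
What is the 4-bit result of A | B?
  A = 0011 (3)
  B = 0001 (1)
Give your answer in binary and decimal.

Apply | to each column (1 where either bit is 1):
  0011
| 0001
------
  0011

Answer: 0011 (3)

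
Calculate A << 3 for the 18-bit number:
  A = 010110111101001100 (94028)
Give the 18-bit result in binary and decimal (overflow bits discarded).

Shift left by 3: drop the top 3 bit(s), append 3 zero(s) on the right.
  010110111101001100  ->  discard [010], keep [110111101001100], append 000
= 110111101001100000

Answer: 110111101001100000 (227936)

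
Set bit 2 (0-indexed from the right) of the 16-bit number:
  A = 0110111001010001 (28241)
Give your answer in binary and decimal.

Mask = 1 << 2 = 0000000000000100
Bit 2 of A is 0, so OR-ing with the mask flips it to 1.
  0110111001010001
| 0000000000000100
------------------
  0110111001010101

Answer: 0110111001010101 (28245)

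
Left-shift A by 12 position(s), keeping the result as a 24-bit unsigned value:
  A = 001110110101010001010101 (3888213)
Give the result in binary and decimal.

Shift left by 12: drop the top 12 bit(s), append 12 zero(s) on the right.
  001110110101010001010101  ->  discard [001110110101], keep [010001010101], append 000000000000
= 010001010101000000000000

Answer: 010001010101000000000000 (4542464)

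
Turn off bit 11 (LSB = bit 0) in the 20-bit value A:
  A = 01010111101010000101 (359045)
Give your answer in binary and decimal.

Mask = ~(1 << 11) = 11111111011111111111
Bit 11 of A is 1, so AND-ing with the mask clears it to 0.
  01010111101010000101
& 11111111011111111111
----------------------
  01010111001010000101

Answer: 01010111001010000101 (356997)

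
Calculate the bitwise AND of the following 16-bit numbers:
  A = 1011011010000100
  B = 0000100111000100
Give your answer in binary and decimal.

Apply & to each column (1 only where both bits are 1):
  1011011010000100
& 0000100111000100
------------------
  0000000010000100

Answer: 0000000010000100 (132)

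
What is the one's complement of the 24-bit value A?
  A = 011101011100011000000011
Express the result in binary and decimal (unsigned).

Flip each bit (0->1, 1->0):
  011101011100011000000011
  100010100011100111111100

Answer: 100010100011100111111100 (9058812)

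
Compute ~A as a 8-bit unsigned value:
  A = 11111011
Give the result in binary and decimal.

Flip each bit (0->1, 1->0):
  11111011
  00000100

Answer: 00000100 (4)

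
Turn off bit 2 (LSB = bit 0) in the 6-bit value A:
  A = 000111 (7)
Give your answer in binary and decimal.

Mask = ~(1 << 2) = 111011
Bit 2 of A is 1, so AND-ing with the mask clears it to 0.
  000111
& 111011
--------
  000011

Answer: 000011 (3)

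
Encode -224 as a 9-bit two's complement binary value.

1. Binary of +224:  011100000
2. Invert bits:     100011111
3. Add 1:           100100000

Answer: 100100000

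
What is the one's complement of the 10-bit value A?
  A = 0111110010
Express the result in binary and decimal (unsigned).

Flip each bit (0->1, 1->0):
  0111110010
  1000001101

Answer: 1000001101 (525)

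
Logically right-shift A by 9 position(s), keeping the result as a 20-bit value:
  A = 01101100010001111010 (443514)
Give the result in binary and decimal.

Logical shift right by 9: drop the bottom 9 bit(s), prepend 9 zero(s) on the left.
  01101100010001111010  ->  keep [01101100010], discard [001111010], prepend 000000000
= 00000000001101100010

Answer: 00000000001101100010 (866)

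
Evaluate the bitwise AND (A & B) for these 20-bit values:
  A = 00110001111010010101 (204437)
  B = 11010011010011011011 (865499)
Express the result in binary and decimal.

Apply & to each column (1 only where both bits are 1):
  00110001111010010101
& 11010011010011011011
----------------------
  00010001010010010001

Answer: 00010001010010010001 (70801)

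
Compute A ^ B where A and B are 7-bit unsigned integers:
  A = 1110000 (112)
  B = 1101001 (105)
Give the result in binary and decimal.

Apply ^ to each column (1 where bits differ):
  1110000
^ 1101001
---------
  0011001

Answer: 0011001 (25)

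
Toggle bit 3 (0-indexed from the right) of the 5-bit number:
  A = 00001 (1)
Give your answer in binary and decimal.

Mask = 1 << 3 = 01000
Bit 3 of A is 0; XOR with the mask flips it to 1.
  00001
^ 01000
-------
  01001

Answer: 01001 (9)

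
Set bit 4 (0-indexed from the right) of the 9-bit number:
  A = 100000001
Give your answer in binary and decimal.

Mask = 1 << 4 = 000010000
Bit 4 of A is 0, so OR-ing with the mask flips it to 1.
  100000001
| 000010000
-----------
  100010001

Answer: 100010001 (273)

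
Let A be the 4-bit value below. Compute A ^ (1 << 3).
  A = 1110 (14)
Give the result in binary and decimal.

Mask = 1 << 3 = 1000
Bit 3 of A is 1; XOR with the mask flips it to 0.
  1110
^ 1000
------
  0110

Answer: 0110 (6)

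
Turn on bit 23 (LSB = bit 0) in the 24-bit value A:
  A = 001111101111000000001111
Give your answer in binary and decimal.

Mask = 1 << 23 = 100000000000000000000000
Bit 23 of A is 0, so OR-ing with the mask flips it to 1.
  001111101111000000001111
| 100000000000000000000000
--------------------------
  101111101111000000001111

Answer: 101111101111000000001111 (12513295)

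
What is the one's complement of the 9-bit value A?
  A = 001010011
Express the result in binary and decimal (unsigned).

Flip each bit (0->1, 1->0):
  001010011
  110101100

Answer: 110101100 (428)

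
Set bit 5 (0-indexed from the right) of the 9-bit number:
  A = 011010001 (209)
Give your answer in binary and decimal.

Mask = 1 << 5 = 000100000
Bit 5 of A is 0, so OR-ing with the mask flips it to 1.
  011010001
| 000100000
-----------
  011110001

Answer: 011110001 (241)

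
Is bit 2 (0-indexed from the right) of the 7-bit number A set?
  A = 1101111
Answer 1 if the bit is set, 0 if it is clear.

Bit 2 is the 3rd from the right.
  1101111
      ^
That bit is 1.

Answer: 1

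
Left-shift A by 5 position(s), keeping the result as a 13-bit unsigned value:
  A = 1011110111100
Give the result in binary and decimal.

Shift left by 5: drop the top 5 bit(s), append 5 zero(s) on the right.
  1011110111100  ->  discard [10111], keep [10111100], append 00000
= 1011110000000

Answer: 1011110000000 (6016)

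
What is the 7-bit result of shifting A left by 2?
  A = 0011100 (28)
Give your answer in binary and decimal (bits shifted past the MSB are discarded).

Shift left by 2: drop the top 2 bit(s), append 2 zero(s) on the right.
  0011100  ->  discard [00], keep [11100], append 00
= 1110000

Answer: 1110000 (112)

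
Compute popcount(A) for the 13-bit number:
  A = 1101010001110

1101010001110
1-bits at positions (from bit 0 = LSB): 1, 2, 3, 7, 9, 11, 12
Count = 7

Answer: 7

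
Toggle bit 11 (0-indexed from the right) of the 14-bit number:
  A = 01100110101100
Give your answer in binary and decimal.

Mask = 1 << 11 = 00100000000000
Bit 11 of A is 1; XOR with the mask flips it to 0.
  01100110101100
^ 00100000000000
----------------
  01000110101100

Answer: 01000110101100 (4524)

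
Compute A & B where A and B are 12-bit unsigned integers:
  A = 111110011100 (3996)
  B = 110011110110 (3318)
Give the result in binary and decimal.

Apply & to each column (1 only where both bits are 1):
  111110011100
& 110011110110
--------------
  110010010100

Answer: 110010010100 (3220)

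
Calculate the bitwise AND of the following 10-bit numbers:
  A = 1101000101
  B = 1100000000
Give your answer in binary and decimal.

Apply & to each column (1 only where both bits are 1):
  1101000101
& 1100000000
------------
  1100000000

Answer: 1100000000 (768)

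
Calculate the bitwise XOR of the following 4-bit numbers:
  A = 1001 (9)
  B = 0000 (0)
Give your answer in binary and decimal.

Apply ^ to each column (1 where bits differ):
  1001
^ 0000
------
  1001

Answer: 1001 (9)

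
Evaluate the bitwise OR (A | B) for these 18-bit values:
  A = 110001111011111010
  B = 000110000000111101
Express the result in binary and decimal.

Apply | to each column (1 where either bit is 1):
  110001111011111010
| 000110000000111101
--------------------
  110111111011111111

Answer: 110111111011111111 (229119)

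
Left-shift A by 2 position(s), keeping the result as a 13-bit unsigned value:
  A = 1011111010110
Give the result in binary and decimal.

Shift left by 2: drop the top 2 bit(s), append 2 zero(s) on the right.
  1011111010110  ->  discard [10], keep [11111010110], append 00
= 1111101011000

Answer: 1111101011000 (8024)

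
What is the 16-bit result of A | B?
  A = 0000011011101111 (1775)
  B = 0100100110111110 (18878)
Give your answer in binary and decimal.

Apply | to each column (1 where either bit is 1):
  0000011011101111
| 0100100110111110
------------------
  0100111111111111

Answer: 0100111111111111 (20479)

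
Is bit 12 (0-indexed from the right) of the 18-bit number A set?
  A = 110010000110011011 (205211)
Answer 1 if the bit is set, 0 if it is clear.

Bit 12 is the 13th from the right.
  110010000110011011
       ^
That bit is 0.

Answer: 0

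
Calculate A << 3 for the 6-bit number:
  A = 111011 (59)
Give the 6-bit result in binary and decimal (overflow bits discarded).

Shift left by 3: drop the top 3 bit(s), append 3 zero(s) on the right.
  111011  ->  discard [111], keep [011], append 000
= 011000

Answer: 011000 (24)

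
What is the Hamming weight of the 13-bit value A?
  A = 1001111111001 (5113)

1001111111001
1-bits at positions (from bit 0 = LSB): 0, 3, 4, 5, 6, 7, 8, 9, 12
Count = 9

Answer: 9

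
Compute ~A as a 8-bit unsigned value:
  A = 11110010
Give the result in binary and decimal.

Flip each bit (0->1, 1->0):
  11110010
  00001101

Answer: 00001101 (13)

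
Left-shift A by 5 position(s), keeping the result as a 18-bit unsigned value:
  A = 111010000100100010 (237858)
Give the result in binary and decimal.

Shift left by 5: drop the top 5 bit(s), append 5 zero(s) on the right.
  111010000100100010  ->  discard [11101], keep [0000100100010], append 00000
= 000010010001000000

Answer: 000010010001000000 (9280)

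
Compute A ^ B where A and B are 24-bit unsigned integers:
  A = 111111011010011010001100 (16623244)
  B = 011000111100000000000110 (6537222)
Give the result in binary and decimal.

Apply ^ to each column (1 where bits differ):
  111111011010011010001100
^ 011000111100000000000110
--------------------------
  100111100110011010001010

Answer: 100111100110011010001010 (10380938)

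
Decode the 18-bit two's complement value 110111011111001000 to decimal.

MSB is 1, so the value is negative. Find the magnitude:
1. Invert bits:  001000100000110111
2. Add 1:        001000100000111000  = 34872
3. Apply sign:   -34872

Answer: -34872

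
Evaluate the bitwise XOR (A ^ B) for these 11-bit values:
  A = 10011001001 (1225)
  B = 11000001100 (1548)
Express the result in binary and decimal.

Apply ^ to each column (1 where bits differ):
  10011001001
^ 11000001100
-------------
  01011000101

Answer: 01011000101 (709)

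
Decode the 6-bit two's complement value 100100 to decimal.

MSB is 1, so the value is negative. Find the magnitude:
1. Invert bits:  011011
2. Add 1:        011100  = 28
3. Apply sign:   -28

Answer: -28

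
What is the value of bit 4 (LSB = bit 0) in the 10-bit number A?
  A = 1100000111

Bit 4 is the 5th from the right.
  1100000111
       ^
That bit is 0.

Answer: 0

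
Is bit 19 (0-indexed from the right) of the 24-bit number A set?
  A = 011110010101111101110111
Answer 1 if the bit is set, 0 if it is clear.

Bit 19 is the 20th from the right.
  011110010101111101110111
      ^
That bit is 1.

Answer: 1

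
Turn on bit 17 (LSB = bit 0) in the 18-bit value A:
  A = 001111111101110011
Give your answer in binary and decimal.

Mask = 1 << 17 = 100000000000000000
Bit 17 of A is 0, so OR-ing with the mask flips it to 1.
  001111111101110011
| 100000000000000000
--------------------
  101111111101110011

Answer: 101111111101110011 (196467)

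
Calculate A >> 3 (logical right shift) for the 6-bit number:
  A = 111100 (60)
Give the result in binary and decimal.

Logical shift right by 3: drop the bottom 3 bit(s), prepend 3 zero(s) on the left.
  111100  ->  keep [111], discard [100], prepend 000
= 000111

Answer: 000111 (7)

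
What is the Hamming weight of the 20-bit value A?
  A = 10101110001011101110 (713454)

10101110001011101110
1-bits at positions (from bit 0 = LSB): 1, 2, 3, 5, 6, 7, 9, 13, 14, 15, 17, 19
Count = 12

Answer: 12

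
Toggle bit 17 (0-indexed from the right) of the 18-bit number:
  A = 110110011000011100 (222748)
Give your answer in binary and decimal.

Mask = 1 << 17 = 100000000000000000
Bit 17 of A is 1; XOR with the mask flips it to 0.
  110110011000011100
^ 100000000000000000
--------------------
  010110011000011100

Answer: 010110011000011100 (91676)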